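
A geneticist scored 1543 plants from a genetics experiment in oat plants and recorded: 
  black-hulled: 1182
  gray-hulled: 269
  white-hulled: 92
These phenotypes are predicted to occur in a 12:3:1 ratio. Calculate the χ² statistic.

The 12:3:1 ratio has 16 parts, so with N = 1543 the expected counts are:
  black-hulled: 1543 × 12/16 = 1157.25
  gray-hulled: 1543 × 3/16 = 289.3125
  white-hulled: 1543 × 1/16 = 96.4375
χ² = Σ (O − E)² / E
  black-hulled: (1182 − 1157.25)² / 1157.25 = 0.5293
  gray-hulled: (269 − 289.3125)² / 289.3125 = 1.4261
  white-hulled: (92 − 96.4375)² / 96.4375 = 0.2042
χ² = 0.5293 + 1.4261 + 0.2042 = 2.1596 ≈ 2.160

2.160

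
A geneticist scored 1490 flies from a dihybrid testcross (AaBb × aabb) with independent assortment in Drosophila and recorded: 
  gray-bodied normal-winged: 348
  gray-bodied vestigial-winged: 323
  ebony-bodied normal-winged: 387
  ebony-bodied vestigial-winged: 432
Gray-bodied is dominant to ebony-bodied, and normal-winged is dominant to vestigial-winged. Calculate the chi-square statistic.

18.258

A dihybrid testcross with independent assortment gives a 1:1:1:1 ratio.
Total ratio parts = 4. Expected numbers out of 1490:
  gray-bodied normal-winged: 1490 × 1/4 = 372.5
  gray-bodied vestigial-winged: 1490 × 1/4 = 372.5
  ebony-bodied normal-winged: 1490 × 1/4 = 372.5
  ebony-bodied vestigial-winged: 1490 × 1/4 = 372.5
χ² = Σ (O − E)² / E
  gray-bodied normal-winged: (348 − 372.5)² / 372.5 = 1.6114
  gray-bodied vestigial-winged: (323 − 372.5)² / 372.5 = 6.5779
  ebony-bodied normal-winged: (387 − 372.5)² / 372.5 = 0.5644
  ebony-bodied vestigial-winged: (432 − 372.5)² / 372.5 = 9.5040
χ² = 1.6114 + 6.5779 + 0.5644 + 9.5040 = 18.2577 ≈ 18.258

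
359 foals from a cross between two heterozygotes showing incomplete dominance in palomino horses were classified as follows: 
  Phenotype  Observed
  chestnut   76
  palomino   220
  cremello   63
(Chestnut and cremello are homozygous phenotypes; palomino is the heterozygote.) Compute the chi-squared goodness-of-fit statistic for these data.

With incomplete dominance, a heterozygote × heterozygote cross gives a 1:2:1 phenotypic ratio.
The 1:2:1 ratio has 4 parts, so with N = 359 the expected counts are:
  chestnut: 359 × 1/4 = 89.75
  palomino: 359 × 2/4 = 179.5
  cremello: 359 × 1/4 = 89.75
χ² = Σ (O − E)² / E
  chestnut: (76 − 89.75)² / 89.75 = 2.1065
  palomino: (220 − 179.5)² / 179.5 = 9.1379
  cremello: (63 − 89.75)² / 89.75 = 7.9728
χ² = 2.1065 + 9.1379 + 7.9728 = 19.2172 ≈ 19.217

19.217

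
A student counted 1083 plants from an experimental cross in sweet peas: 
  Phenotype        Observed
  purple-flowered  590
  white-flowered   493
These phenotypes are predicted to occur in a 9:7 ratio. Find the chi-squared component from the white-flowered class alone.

0.777

Expected counts for N = 1083 under a 9:7 ratio (total parts = 16):
  purple-flowered: 1083 × 9/16 = 609.1875
  white-flowered: 1083 × 7/16 = 473.8125
Contribution of white-flowered: (493 − 473.8125)² / 473.8125 = 0.7770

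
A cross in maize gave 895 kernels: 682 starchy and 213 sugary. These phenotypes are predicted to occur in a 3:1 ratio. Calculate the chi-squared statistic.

Under the 3:1 hypothesis (Σ ratio = 4, N = 895):
  starchy: 895 × 3/4 = 671.25
  sugary: 895 × 1/4 = 223.75
χ² = Σ (O − E)² / E
  starchy: (682 − 671.25)² / 671.25 = 0.1722
  sugary: (213 − 223.75)² / 223.75 = 0.5165
χ² = 0.1722 + 0.5165 = 0.6887 ≈ 0.689

0.689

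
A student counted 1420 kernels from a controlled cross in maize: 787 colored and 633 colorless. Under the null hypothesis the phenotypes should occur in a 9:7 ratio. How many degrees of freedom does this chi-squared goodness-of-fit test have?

A goodness-of-fit test with 2 phenotype classes has df = 2 − 1 = 1.

1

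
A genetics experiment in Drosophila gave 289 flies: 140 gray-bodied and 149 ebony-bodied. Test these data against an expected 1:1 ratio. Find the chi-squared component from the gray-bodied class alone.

Total ratio parts = 2. Expected numbers out of 289:
  gray-bodied: 289 × 1/2 = 144.5
  ebony-bodied: 289 × 1/2 = 144.5
Contribution of gray-bodied: (140 − 144.5)² / 144.5 = 0.1401

0.140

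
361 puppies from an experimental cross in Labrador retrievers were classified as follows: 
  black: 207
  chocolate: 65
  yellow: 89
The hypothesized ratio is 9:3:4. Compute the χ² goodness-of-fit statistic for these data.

The 9:3:4 ratio has 16 parts, so with N = 361 the expected counts are:
  black: 361 × 9/16 = 203.0625
  chocolate: 361 × 3/16 = 67.6875
  yellow: 361 × 4/16 = 90.25
χ² = Σ (O − E)² / E
  black: (207 − 203.0625)² / 203.0625 = 0.0764
  chocolate: (65 − 67.6875)² / 67.6875 = 0.1067
  yellow: (89 − 90.25)² / 90.25 = 0.0173
χ² = 0.0764 + 0.1067 + 0.0173 = 0.2004 ≈ 0.200

0.200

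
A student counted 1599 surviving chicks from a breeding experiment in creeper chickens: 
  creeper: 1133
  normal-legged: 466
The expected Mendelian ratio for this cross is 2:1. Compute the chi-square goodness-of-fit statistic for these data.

12.633

Expected counts for N = 1599 under a 2:1 ratio (total parts = 3):
  creeper: 1599 × 2/3 = 1066
  normal-legged: 1599 × 1/3 = 533
χ² = Σ (O − E)² / E
  creeper: (1133 − 1066)² / 1066 = 4.2111
  normal-legged: (466 − 533)² / 533 = 8.4221
χ² = 4.2111 + 8.4221 = 12.6332 ≈ 12.633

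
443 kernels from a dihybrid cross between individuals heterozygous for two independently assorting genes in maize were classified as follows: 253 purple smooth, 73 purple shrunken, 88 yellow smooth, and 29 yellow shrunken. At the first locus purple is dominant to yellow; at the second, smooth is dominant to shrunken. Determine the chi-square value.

1.633

A dihybrid F₂ with independent assortment and complete dominance at both loci gives a 9:3:3:1 phenotypic ratio.
The 9:3:3:1 ratio has 16 parts, so with N = 443 the expected counts are:
  purple smooth: 443 × 9/16 = 249.1875
  purple shrunken: 443 × 3/16 = 83.0625
  yellow smooth: 443 × 3/16 = 83.0625
  yellow shrunken: 443 × 1/16 = 27.6875
χ² = Σ (O − E)² / E
  purple smooth: (253 − 249.1875)² / 249.1875 = 0.0583
  purple shrunken: (73 − 83.0625)² / 83.0625 = 1.2190
  yellow smooth: (88 − 83.0625)² / 83.0625 = 0.2935
  yellow shrunken: (29 − 27.6875)² / 27.6875 = 0.0622
χ² = 0.0583 + 1.2190 + 0.2935 + 0.0622 = 1.633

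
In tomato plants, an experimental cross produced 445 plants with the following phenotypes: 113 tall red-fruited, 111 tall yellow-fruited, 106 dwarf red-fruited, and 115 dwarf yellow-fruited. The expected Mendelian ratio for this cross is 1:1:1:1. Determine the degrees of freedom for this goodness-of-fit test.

3

A goodness-of-fit test with 4 phenotype classes has df = 4 − 1 = 3.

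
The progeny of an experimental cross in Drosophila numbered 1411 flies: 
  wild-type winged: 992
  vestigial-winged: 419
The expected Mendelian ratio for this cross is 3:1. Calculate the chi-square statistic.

Expected counts for N = 1411 under a 3:1 ratio (total parts = 4):
  wild-type winged: 1411 × 3/4 = 1058.25
  vestigial-winged: 1411 × 1/4 = 352.75
χ² = Σ (O − E)² / E
  wild-type winged: (992 − 1058.25)² / 1058.25 = 4.1475
  vestigial-winged: (419 − 352.75)² / 352.75 = 12.4424
χ² = 4.1475 + 12.4424 = 16.5899 ≈ 16.590

16.590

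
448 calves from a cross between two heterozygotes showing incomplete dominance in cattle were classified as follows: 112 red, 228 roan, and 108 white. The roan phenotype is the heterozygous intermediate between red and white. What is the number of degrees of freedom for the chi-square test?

2

With incomplete dominance, a heterozygote × heterozygote cross gives a 1:2:1 phenotypic ratio.
A goodness-of-fit test with 3 phenotype classes has df = 3 − 1 = 2.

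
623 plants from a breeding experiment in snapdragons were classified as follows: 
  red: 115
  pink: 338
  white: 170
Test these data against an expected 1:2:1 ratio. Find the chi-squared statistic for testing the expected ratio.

14.220

Expected counts for N = 623 under a 1:2:1 ratio (total parts = 4):
  red: 623 × 1/4 = 155.75
  pink: 623 × 2/4 = 311.5
  white: 623 × 1/4 = 155.75
χ² = Σ (O − E)² / E
  red: (115 − 155.75)² / 155.75 = 10.6617
  pink: (338 − 311.5)² / 311.5 = 2.2544
  white: (170 − 155.75)² / 155.75 = 1.3038
χ² = 10.6617 + 2.2544 + 1.3038 = 14.2199 ≈ 14.220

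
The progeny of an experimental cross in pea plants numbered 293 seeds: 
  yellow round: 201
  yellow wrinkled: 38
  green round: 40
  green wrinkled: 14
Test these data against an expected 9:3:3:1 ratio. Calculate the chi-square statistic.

Total ratio parts = 16. Expected numbers out of 293:
  yellow round: 293 × 9/16 = 164.8125
  yellow wrinkled: 293 × 3/16 = 54.9375
  green round: 293 × 3/16 = 54.9375
  green wrinkled: 293 × 1/16 = 18.3125
χ² = Σ (O − E)² / E
  yellow round: (201 − 164.8125)² / 164.8125 = 7.9456
  yellow wrinkled: (38 − 54.9375)² / 54.9375 = 5.2219
  green round: (40 − 54.9375)² / 54.9375 = 4.0615
  green wrinkled: (14 − 18.3125)² / 18.3125 = 1.0156
χ² = 7.9456 + 5.2219 + 4.0615 + 1.0156 = 18.2446 ≈ 18.245

18.245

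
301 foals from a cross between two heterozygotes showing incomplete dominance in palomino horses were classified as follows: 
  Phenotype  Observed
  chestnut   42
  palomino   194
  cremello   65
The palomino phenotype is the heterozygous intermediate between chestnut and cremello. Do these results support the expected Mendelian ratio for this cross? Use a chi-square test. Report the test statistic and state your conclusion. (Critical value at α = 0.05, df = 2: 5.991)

With incomplete dominance, a heterozygote × heterozygote cross gives a 1:2:1 phenotypic ratio.
Expected counts for N = 301 under a 1:2:1 ratio (total parts = 4):
  chestnut: 301 × 1/4 = 75.25
  palomino: 301 × 2/4 = 150.5
  cremello: 301 × 1/4 = 75.25
χ² = Σ (O − E)² / E
  chestnut: (42 − 75.25)² / 75.25 = 14.6919
  palomino: (194 − 150.5)² / 150.5 = 12.5731
  cremello: (65 − 75.25)² / 75.25 = 1.3962
χ² = 14.6919 + 12.5731 + 1.3962 = 28.6612 ≈ 28.661
Degrees of freedom = 3 − 1 = 2; critical value at α = 0.05 is 5.991.
Since 28.661 > 5.991, we reject the null hypothesis — the data do not fit the 1:2:1 ratio.

28.661; not consistent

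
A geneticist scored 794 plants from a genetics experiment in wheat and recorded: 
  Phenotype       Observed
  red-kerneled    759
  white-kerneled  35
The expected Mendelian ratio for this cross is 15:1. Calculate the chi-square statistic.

4.597

Total ratio parts = 16. Expected numbers out of 794:
  red-kerneled: 794 × 15/16 = 744.375
  white-kerneled: 794 × 1/16 = 49.625
χ² = Σ (O − E)² / E
  red-kerneled: (759 − 744.375)² / 744.375 = 0.2873
  white-kerneled: (35 − 49.625)² / 49.625 = 4.3101
χ² = 0.2873 + 4.3101 = 4.5974 ≈ 4.597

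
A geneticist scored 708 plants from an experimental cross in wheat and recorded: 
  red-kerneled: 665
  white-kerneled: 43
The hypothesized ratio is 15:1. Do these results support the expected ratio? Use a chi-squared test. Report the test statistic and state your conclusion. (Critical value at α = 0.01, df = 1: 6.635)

Under the 15:1 hypothesis (Σ ratio = 16, N = 708):
  red-kerneled: 708 × 15/16 = 663.75
  white-kerneled: 708 × 1/16 = 44.25
χ² = Σ (O − E)² / E
  red-kerneled: (665 − 663.75)² / 663.75 = 0.0024
  white-kerneled: (43 − 44.25)² / 44.25 = 0.0353
χ² = 0.0024 + 0.0353 = 0.0377 ≈ 0.038
Degrees of freedom = 2 − 1 = 1; critical value at α = 0.01 is 6.635.
Since 0.038 < 6.635, we fail to reject the null hypothesis — the data are consistent with the 15:1 ratio.

0.038; consistent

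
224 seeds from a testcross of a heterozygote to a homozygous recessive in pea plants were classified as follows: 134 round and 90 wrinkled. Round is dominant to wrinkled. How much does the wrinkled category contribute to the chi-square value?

4.321

A testcross of a heterozygote (Aa × aa) gives a 1:1 phenotypic ratio.
The 1:1 ratio has 2 parts, so with N = 224 the expected counts are:
  round: 224 × 1/2 = 112
  wrinkled: 224 × 1/2 = 112
Contribution of wrinkled: (90 − 112)² / 112 = 4.3214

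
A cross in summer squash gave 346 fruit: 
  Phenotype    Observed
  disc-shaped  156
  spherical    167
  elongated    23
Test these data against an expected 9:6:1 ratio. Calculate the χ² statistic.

Total ratio parts = 16. Expected numbers out of 346:
  disc-shaped: 346 × 9/16 = 194.625
  spherical: 346 × 6/16 = 129.75
  elongated: 346 × 1/16 = 21.625
χ² = Σ (O − E)² / E
  disc-shaped: (156 − 194.625)² / 194.625 = 7.6655
  spherical: (167 − 129.75)² / 129.75 = 10.6941
  elongated: (23 − 21.625)² / 21.625 = 0.0874
χ² = 7.6655 + 10.6941 + 0.0874 = 18.447

18.447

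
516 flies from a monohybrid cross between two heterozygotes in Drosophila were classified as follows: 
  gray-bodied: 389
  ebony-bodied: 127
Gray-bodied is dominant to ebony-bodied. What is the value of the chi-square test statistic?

0.041

For a monohybrid cross between heterozygotes with complete dominance, the expected phenotypic ratio is 3:1.
Under the 3:1 hypothesis (Σ ratio = 4, N = 516):
  gray-bodied: 516 × 3/4 = 387
  ebony-bodied: 516 × 1/4 = 129
χ² = Σ (O − E)² / E
  gray-bodied: (389 − 387)² / 387 = 0.0103
  ebony-bodied: (127 − 129)² / 129 = 0.0310
χ² = 0.0103 + 0.0310 = 0.0413 ≈ 0.041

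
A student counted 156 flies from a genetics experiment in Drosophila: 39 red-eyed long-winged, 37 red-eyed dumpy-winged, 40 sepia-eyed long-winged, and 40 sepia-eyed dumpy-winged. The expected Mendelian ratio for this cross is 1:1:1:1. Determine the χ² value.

Total ratio parts = 4. Expected numbers out of 156:
  red-eyed long-winged: 156 × 1/4 = 39
  red-eyed dumpy-winged: 156 × 1/4 = 39
  sepia-eyed long-winged: 156 × 1/4 = 39
  sepia-eyed dumpy-winged: 156 × 1/4 = 39
χ² = Σ (O − E)² / E
  red-eyed long-winged: (39 − 39)² / 39 = 0.0000
  red-eyed dumpy-winged: (37 − 39)² / 39 = 0.1026
  sepia-eyed long-winged: (40 − 39)² / 39 = 0.0256
  sepia-eyed dumpy-winged: (40 − 39)² / 39 = 0.0256
χ² = 0.0000 + 0.1026 + 0.0256 + 0.0256 = 0.1538 ≈ 0.154

0.154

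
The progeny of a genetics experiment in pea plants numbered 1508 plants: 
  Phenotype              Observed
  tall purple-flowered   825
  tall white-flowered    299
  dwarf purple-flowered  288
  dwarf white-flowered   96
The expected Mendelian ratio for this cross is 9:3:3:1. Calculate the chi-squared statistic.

The 9:3:3:1 ratio has 16 parts, so with N = 1508 the expected counts are:
  tall purple-flowered: 1508 × 9/16 = 848.25
  tall white-flowered: 1508 × 3/16 = 282.75
  dwarf purple-flowered: 1508 × 3/16 = 282.75
  dwarf white-flowered: 1508 × 1/16 = 94.25
χ² = Σ (O − E)² / E
  tall purple-flowered: (825 − 848.25)² / 848.25 = 0.6373
  tall white-flowered: (299 − 282.75)² / 282.75 = 0.9339
  dwarf purple-flowered: (288 − 282.75)² / 282.75 = 0.0975
  dwarf white-flowered: (96 − 94.25)² / 94.25 = 0.0325
χ² = 0.6373 + 0.9339 + 0.0975 + 0.0325 = 1.7012 ≈ 1.701

1.701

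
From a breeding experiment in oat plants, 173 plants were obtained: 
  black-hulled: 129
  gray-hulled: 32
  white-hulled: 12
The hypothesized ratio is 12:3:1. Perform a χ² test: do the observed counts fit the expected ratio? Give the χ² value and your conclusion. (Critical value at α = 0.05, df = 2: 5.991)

Total ratio parts = 16. Expected numbers out of 173:
  black-hulled: 173 × 12/16 = 129.75
  gray-hulled: 173 × 3/16 = 32.4375
  white-hulled: 173 × 1/16 = 10.8125
χ² = Σ (O − E)² / E
  black-hulled: (129 − 129.75)² / 129.75 = 0.0043
  gray-hulled: (32 − 32.4375)² / 32.4375 = 0.0059
  white-hulled: (12 − 10.8125)² / 10.8125 = 0.1304
χ² = 0.0043 + 0.0059 + 0.1304 = 0.1406 ≈ 0.141
Degrees of freedom = 3 − 1 = 2; critical value at α = 0.05 is 5.991.
Since 0.141 < 5.991, we fail to reject the null hypothesis — the data are consistent with the 12:3:1 ratio.

0.141; consistent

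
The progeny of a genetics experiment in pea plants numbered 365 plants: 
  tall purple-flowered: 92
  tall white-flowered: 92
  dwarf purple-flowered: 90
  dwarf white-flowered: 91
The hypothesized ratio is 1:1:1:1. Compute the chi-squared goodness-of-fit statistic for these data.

0.030

Total ratio parts = 4. Expected numbers out of 365:
  tall purple-flowered: 365 × 1/4 = 91.25
  tall white-flowered: 365 × 1/4 = 91.25
  dwarf purple-flowered: 365 × 1/4 = 91.25
  dwarf white-flowered: 365 × 1/4 = 91.25
χ² = Σ (O − E)² / E
  tall purple-flowered: (92 − 91.25)² / 91.25 = 0.0062
  tall white-flowered: (92 − 91.25)² / 91.25 = 0.0062
  dwarf purple-flowered: (90 − 91.25)² / 91.25 = 0.0171
  dwarf white-flowered: (91 − 91.25)² / 91.25 = 0.0007
χ² = 0.0062 + 0.0062 + 0.0171 + 0.0007 = 0.0302 ≈ 0.030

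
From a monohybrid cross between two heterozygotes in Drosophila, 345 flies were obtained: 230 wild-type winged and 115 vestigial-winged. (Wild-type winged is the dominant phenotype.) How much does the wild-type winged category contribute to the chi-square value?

3.194

For a monohybrid cross between heterozygotes with complete dominance, the expected phenotypic ratio is 3:1.
Total ratio parts = 4. Expected numbers out of 345:
  wild-type winged: 345 × 3/4 = 258.75
  vestigial-winged: 345 × 1/4 = 86.25
Contribution of wild-type winged: (230 − 258.75)² / 258.75 = 3.1944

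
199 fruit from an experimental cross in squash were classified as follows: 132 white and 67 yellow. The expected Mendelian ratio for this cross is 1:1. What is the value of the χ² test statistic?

Expected counts for N = 199 under a 1:1 ratio (total parts = 2):
  white: 199 × 1/2 = 99.5
  yellow: 199 × 1/2 = 99.5
χ² = Σ (O − E)² / E
  white: (132 − 99.5)² / 99.5 = 10.6156
  yellow: (67 − 99.5)² / 99.5 = 10.6156
χ² = 10.6156 + 10.6156 = 21.2312 ≈ 21.231

21.231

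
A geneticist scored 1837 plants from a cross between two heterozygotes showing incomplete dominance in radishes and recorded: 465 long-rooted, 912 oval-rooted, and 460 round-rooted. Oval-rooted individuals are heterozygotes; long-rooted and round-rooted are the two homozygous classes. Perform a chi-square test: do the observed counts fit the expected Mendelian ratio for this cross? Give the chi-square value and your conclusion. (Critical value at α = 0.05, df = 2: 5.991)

With incomplete dominance, a heterozygote × heterozygote cross gives a 1:2:1 phenotypic ratio.
The 1:2:1 ratio has 4 parts, so with N = 1837 the expected counts are:
  long-rooted: 1837 × 1/4 = 459.25
  oval-rooted: 1837 × 2/4 = 918.5
  round-rooted: 1837 × 1/4 = 459.25
χ² = Σ (O − E)² / E
  long-rooted: (465 − 459.25)² / 459.25 = 0.0720
  oval-rooted: (912 − 918.5)² / 918.5 = 0.0460
  round-rooted: (460 − 459.25)² / 459.25 = 0.0012
χ² = 0.0720 + 0.0460 + 0.0012 = 0.1192 ≈ 0.119
Degrees of freedom = 3 − 1 = 2; critical value at α = 0.05 is 5.991.
Since 0.119 < 5.991, we fail to reject the null hypothesis — the data are consistent with the 1:2:1 ratio.

0.119; consistent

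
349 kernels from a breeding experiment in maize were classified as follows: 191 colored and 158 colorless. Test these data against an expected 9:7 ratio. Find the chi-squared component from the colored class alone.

Expected counts for N = 349 under a 9:7 ratio (total parts = 16):
  colored: 349 × 9/16 = 196.3125
  colorless: 349 × 7/16 = 152.6875
Contribution of colored: (191 − 196.3125)² / 196.3125 = 0.1438

0.144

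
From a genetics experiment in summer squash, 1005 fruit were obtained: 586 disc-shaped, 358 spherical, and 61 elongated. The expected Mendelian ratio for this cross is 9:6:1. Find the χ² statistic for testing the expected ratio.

Total ratio parts = 16. Expected numbers out of 1005:
  disc-shaped: 1005 × 9/16 = 565.3125
  spherical: 1005 × 6/16 = 376.875
  elongated: 1005 × 1/16 = 62.8125
χ² = Σ (O − E)² / E
  disc-shaped: (586 − 565.3125)² / 565.3125 = 0.7571
  spherical: (358 − 376.875)² / 376.875 = 0.9453
  elongated: (61 − 62.8125)² / 62.8125 = 0.0523
χ² = 0.7571 + 0.9453 + 0.0523 = 1.7547 ≈ 1.755

1.755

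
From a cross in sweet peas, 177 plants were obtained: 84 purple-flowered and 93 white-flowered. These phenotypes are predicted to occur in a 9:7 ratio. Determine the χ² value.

5.560

Expected counts for N = 177 under a 9:7 ratio (total parts = 16):
  purple-flowered: 177 × 9/16 = 99.5625
  white-flowered: 177 × 7/16 = 77.4375
χ² = Σ (O − E)² / E
  purple-flowered: (84 − 99.5625)² / 99.5625 = 2.4326
  white-flowered: (93 − 77.4375)² / 77.4375 = 3.1276
χ² = 2.4326 + 3.1276 = 5.5602 ≈ 5.560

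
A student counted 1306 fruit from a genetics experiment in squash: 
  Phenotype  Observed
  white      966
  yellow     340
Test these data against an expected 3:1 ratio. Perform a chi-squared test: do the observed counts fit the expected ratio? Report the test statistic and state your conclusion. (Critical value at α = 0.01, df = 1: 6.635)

Under the 3:1 hypothesis (Σ ratio = 4, N = 1306):
  white: 1306 × 3/4 = 979.5
  yellow: 1306 × 1/4 = 326.5
χ² = Σ (O − E)² / E
  white: (966 − 979.5)² / 979.5 = 0.1861
  yellow: (340 − 326.5)² / 326.5 = 0.5582
χ² = 0.1861 + 0.5582 = 0.7443 ≈ 0.744
Degrees of freedom = 2 − 1 = 1; critical value at α = 0.01 is 6.635.
Since 0.744 < 6.635, we fail to reject the null hypothesis — the data are consistent with the 3:1 ratio.

0.744; consistent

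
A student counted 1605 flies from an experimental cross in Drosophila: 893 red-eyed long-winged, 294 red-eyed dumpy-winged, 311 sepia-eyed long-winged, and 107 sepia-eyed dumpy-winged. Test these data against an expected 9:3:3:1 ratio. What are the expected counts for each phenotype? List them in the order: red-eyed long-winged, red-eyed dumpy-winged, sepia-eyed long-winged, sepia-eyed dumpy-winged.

902.8125, 300.9375, 300.9375, 100.3125

Expected counts for N = 1605 under a 9:3:3:1 ratio (total parts = 16):
  red-eyed long-winged: 1605 × 9/16 = 902.8125
  red-eyed dumpy-winged: 1605 × 3/16 = 300.9375
  sepia-eyed long-winged: 1605 × 3/16 = 300.9375
  sepia-eyed dumpy-winged: 1605 × 1/16 = 100.3125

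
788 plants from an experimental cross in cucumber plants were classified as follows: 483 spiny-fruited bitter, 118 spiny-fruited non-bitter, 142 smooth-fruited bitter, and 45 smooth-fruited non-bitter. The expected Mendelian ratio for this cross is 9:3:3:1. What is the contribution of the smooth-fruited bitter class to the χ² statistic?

Total ratio parts = 16. Expected numbers out of 788:
  spiny-fruited bitter: 788 × 9/16 = 443.25
  spiny-fruited non-bitter: 788 × 3/16 = 147.75
  smooth-fruited bitter: 788 × 3/16 = 147.75
  smooth-fruited non-bitter: 788 × 1/16 = 49.25
Contribution of smooth-fruited bitter: (142 − 147.75)² / 147.75 = 0.2238

0.224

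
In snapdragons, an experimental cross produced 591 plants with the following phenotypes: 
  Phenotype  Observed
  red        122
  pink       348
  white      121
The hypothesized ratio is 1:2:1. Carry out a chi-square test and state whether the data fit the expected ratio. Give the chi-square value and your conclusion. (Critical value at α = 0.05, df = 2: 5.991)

18.658; not consistent

The 1:2:1 ratio has 4 parts, so with N = 591 the expected counts are:
  red: 591 × 1/4 = 147.75
  pink: 591 × 2/4 = 295.5
  white: 591 × 1/4 = 147.75
χ² = Σ (O − E)² / E
  red: (122 − 147.75)² / 147.75 = 4.4877
  pink: (348 − 295.5)² / 295.5 = 9.3274
  white: (121 − 147.75)² / 147.75 = 4.8431
χ² = 4.4877 + 9.3274 + 4.8431 = 18.6582 ≈ 18.658
Degrees of freedom = 3 − 1 = 2; critical value at α = 0.05 is 5.991.
Since 18.658 > 5.991, we reject the null hypothesis — the data do not fit the 1:2:1 ratio.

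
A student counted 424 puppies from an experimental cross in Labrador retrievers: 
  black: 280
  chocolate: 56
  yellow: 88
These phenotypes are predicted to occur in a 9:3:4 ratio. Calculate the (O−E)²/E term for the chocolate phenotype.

6.947

Expected counts for N = 424 under a 9:3:4 ratio (total parts = 16):
  black: 424 × 9/16 = 238.5
  chocolate: 424 × 3/16 = 79.5
  yellow: 424 × 4/16 = 106
Contribution of chocolate: (56 − 79.5)² / 79.5 = 6.9465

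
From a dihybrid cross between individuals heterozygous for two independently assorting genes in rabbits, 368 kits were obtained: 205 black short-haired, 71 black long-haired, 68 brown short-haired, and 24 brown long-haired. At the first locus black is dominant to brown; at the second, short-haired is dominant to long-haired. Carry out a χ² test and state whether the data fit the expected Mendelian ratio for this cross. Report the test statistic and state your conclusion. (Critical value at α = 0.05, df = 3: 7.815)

0.135; consistent

A dihybrid F₂ with independent assortment and complete dominance at both loci gives a 9:3:3:1 phenotypic ratio.
Under the 9:3:3:1 hypothesis (Σ ratio = 16, N = 368):
  black short-haired: 368 × 9/16 = 207
  black long-haired: 368 × 3/16 = 69
  brown short-haired: 368 × 3/16 = 69
  brown long-haired: 368 × 1/16 = 23
χ² = Σ (O − E)² / E
  black short-haired: (205 − 207)² / 207 = 0.0193
  black long-haired: (71 − 69)² / 69 = 0.0580
  brown short-haired: (68 − 69)² / 69 = 0.0145
  brown long-haired: (24 − 23)² / 23 = 0.0435
χ² = 0.0193 + 0.0580 + 0.0145 + 0.0435 = 0.1353 ≈ 0.135
Degrees of freedom = 4 − 1 = 3; critical value at α = 0.05 is 7.815.
Since 0.135 < 7.815, we fail to reject the null hypothesis — the data are consistent with the 9:3:3:1 ratio.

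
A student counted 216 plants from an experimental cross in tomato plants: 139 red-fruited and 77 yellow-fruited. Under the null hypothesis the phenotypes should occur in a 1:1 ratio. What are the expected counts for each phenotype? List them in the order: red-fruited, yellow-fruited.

108, 108

Expected counts for N = 216 under a 1:1 ratio (total parts = 2):
  red-fruited: 216 × 1/2 = 108
  yellow-fruited: 216 × 1/2 = 108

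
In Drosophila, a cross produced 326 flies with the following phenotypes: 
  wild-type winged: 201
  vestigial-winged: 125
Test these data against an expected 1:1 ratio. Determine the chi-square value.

17.718

Expected counts for N = 326 under a 1:1 ratio (total parts = 2):
  wild-type winged: 326 × 1/2 = 163
  vestigial-winged: 326 × 1/2 = 163
χ² = Σ (O − E)² / E
  wild-type winged: (201 − 163)² / 163 = 8.8589
  vestigial-winged: (125 − 163)² / 163 = 8.8589
χ² = 8.8589 + 8.8589 = 17.7178 ≈ 17.718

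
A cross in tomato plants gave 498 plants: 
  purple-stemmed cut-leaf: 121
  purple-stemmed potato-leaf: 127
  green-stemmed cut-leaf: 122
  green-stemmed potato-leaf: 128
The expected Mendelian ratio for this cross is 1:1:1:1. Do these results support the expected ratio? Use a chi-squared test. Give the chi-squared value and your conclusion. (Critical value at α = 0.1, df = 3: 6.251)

0.297; consistent

Total ratio parts = 4. Expected numbers out of 498:
  purple-stemmed cut-leaf: 498 × 1/4 = 124.5
  purple-stemmed potato-leaf: 498 × 1/4 = 124.5
  green-stemmed cut-leaf: 498 × 1/4 = 124.5
  green-stemmed potato-leaf: 498 × 1/4 = 124.5
χ² = Σ (O − E)² / E
  purple-stemmed cut-leaf: (121 − 124.5)² / 124.5 = 0.0984
  purple-stemmed potato-leaf: (127 − 124.5)² / 124.5 = 0.0502
  green-stemmed cut-leaf: (122 − 124.5)² / 124.5 = 0.0502
  green-stemmed potato-leaf: (128 − 124.5)² / 124.5 = 0.0984
χ² = 0.0984 + 0.0502 + 0.0502 + 0.0984 = 0.2972 ≈ 0.297
Degrees of freedom = 4 − 1 = 3; critical value at α = 0.1 is 6.251.
Since 0.297 < 6.251, we fail to reject the null hypothesis — the data are consistent with the 1:1:1:1 ratio.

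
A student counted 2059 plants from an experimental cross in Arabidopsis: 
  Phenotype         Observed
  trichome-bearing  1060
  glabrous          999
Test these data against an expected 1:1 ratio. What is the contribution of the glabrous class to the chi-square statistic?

0.904

Total ratio parts = 2. Expected numbers out of 2059:
  trichome-bearing: 2059 × 1/2 = 1029.5
  glabrous: 2059 × 1/2 = 1029.5
Contribution of glabrous: (999 − 1029.5)² / 1029.5 = 0.9036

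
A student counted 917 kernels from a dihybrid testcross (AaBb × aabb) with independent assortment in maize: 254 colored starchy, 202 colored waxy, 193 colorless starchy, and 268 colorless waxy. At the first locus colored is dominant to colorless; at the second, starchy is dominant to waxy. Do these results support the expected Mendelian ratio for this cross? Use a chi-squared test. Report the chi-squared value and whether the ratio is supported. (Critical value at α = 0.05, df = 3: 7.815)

18.193; not consistent

A dihybrid testcross with independent assortment gives a 1:1:1:1 ratio.
Total ratio parts = 4. Expected numbers out of 917:
  colored starchy: 917 × 1/4 = 229.25
  colored waxy: 917 × 1/4 = 229.25
  colorless starchy: 917 × 1/4 = 229.25
  colorless waxy: 917 × 1/4 = 229.25
χ² = Σ (O − E)² / E
  colored starchy: (254 − 229.25)² / 229.25 = 2.6720
  colored waxy: (202 − 229.25)² / 229.25 = 3.2391
  colorless starchy: (193 − 229.25)² / 229.25 = 5.7320
  colorless waxy: (268 − 229.25)² / 229.25 = 6.5499
χ² = 2.6720 + 3.2391 + 5.7320 + 6.5499 = 18.193
Degrees of freedom = 4 − 1 = 3; critical value at α = 0.05 is 7.815.
Since 18.193 > 7.815, we reject the null hypothesis — the data do not fit the 1:1:1:1 ratio.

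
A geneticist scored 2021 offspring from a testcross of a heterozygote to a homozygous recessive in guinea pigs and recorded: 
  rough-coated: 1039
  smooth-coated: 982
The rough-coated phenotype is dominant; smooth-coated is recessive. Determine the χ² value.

A testcross of a heterozygote (Aa × aa) gives a 1:1 phenotypic ratio.
Total ratio parts = 2. Expected numbers out of 2021:
  rough-coated: 2021 × 1/2 = 1010.5
  smooth-coated: 2021 × 1/2 = 1010.5
χ² = Σ (O − E)² / E
  rough-coated: (1039 − 1010.5)² / 1010.5 = 0.8038
  smooth-coated: (982 − 1010.5)² / 1010.5 = 0.8038
χ² = 0.8038 + 0.8038 = 1.6076 ≈ 1.608

1.608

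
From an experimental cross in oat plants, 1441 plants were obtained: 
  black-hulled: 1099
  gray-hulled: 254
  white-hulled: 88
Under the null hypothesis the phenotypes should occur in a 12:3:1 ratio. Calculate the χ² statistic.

1.325

Total ratio parts = 16. Expected numbers out of 1441:
  black-hulled: 1441 × 12/16 = 1080.75
  gray-hulled: 1441 × 3/16 = 270.1875
  white-hulled: 1441 × 1/16 = 90.0625
χ² = Σ (O − E)² / E
  black-hulled: (1099 − 1080.75)² / 1080.75 = 0.3082
  gray-hulled: (254 − 270.1875)² / 270.1875 = 0.9698
  white-hulled: (88 − 90.0625)² / 90.0625 = 0.0472
χ² = 0.3082 + 0.9698 + 0.0472 = 1.3252 ≈ 1.325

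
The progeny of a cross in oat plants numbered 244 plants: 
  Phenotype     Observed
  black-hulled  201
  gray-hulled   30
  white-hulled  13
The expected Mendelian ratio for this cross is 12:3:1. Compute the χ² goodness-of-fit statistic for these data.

7.525

Total ratio parts = 16. Expected numbers out of 244:
  black-hulled: 244 × 12/16 = 183
  gray-hulled: 244 × 3/16 = 45.75
  white-hulled: 244 × 1/16 = 15.25
χ² = Σ (O − E)² / E
  black-hulled: (201 − 183)² / 183 = 1.7705
  gray-hulled: (30 − 45.75)² / 45.75 = 5.4221
  white-hulled: (13 − 15.25)² / 15.25 = 0.3320
χ² = 1.7705 + 5.4221 + 0.3320 = 7.5246 ≈ 7.525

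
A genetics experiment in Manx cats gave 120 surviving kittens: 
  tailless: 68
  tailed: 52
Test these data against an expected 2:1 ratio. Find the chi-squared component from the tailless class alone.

1.800

Total ratio parts = 3. Expected numbers out of 120:
  tailless: 120 × 2/3 = 80
  tailed: 120 × 1/3 = 40
Contribution of tailless: (68 − 80)² / 80 = 1.8000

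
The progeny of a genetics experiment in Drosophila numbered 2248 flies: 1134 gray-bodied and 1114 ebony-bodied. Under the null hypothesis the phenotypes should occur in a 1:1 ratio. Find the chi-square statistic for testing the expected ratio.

Under the 1:1 hypothesis (Σ ratio = 2, N = 2248):
  gray-bodied: 2248 × 1/2 = 1124
  ebony-bodied: 2248 × 1/2 = 1124
χ² = Σ (O − E)² / E
  gray-bodied: (1134 − 1124)² / 1124 = 0.0890
  ebony-bodied: (1114 − 1124)² / 1124 = 0.0890
χ² = 0.0890 + 0.0890 = 0.178

0.178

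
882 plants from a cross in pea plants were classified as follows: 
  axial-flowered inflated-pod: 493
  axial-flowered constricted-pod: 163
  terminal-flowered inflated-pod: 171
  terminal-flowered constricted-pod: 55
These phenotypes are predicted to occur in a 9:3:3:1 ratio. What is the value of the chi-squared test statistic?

0.245

Total ratio parts = 16. Expected numbers out of 882:
  axial-flowered inflated-pod: 882 × 9/16 = 496.125
  axial-flowered constricted-pod: 882 × 3/16 = 165.375
  terminal-flowered inflated-pod: 882 × 3/16 = 165.375
  terminal-flowered constricted-pod: 882 × 1/16 = 55.125
χ² = Σ (O − E)² / E
  axial-flowered inflated-pod: (493 − 496.125)² / 496.125 = 0.0197
  axial-flowered constricted-pod: (163 − 165.375)² / 165.375 = 0.0341
  terminal-flowered inflated-pod: (171 − 165.375)² / 165.375 = 0.1913
  terminal-flowered constricted-pod: (55 − 55.125)² / 55.125 = 0.0003
χ² = 0.0197 + 0.0341 + 0.1913 + 0.0003 = 0.2454 ≈ 0.245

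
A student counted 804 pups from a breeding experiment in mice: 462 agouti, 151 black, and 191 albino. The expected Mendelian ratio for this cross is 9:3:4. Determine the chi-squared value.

0.708

Under the 9:3:4 hypothesis (Σ ratio = 16, N = 804):
  agouti: 804 × 9/16 = 452.25
  black: 804 × 3/16 = 150.75
  albino: 804 × 4/16 = 201
χ² = Σ (O − E)² / E
  agouti: (462 − 452.25)² / 452.25 = 0.2102
  black: (151 − 150.75)² / 150.75 = 0.0004
  albino: (191 − 201)² / 201 = 0.4975
χ² = 0.2102 + 0.0004 + 0.4975 = 0.7081 ≈ 0.708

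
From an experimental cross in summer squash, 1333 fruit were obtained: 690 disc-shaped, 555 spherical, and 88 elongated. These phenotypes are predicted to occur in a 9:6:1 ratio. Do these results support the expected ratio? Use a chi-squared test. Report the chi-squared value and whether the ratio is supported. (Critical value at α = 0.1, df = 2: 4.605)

Total ratio parts = 16. Expected numbers out of 1333:
  disc-shaped: 1333 × 9/16 = 749.8125
  spherical: 1333 × 6/16 = 499.875
  elongated: 1333 × 1/16 = 83.3125
χ² = Σ (O − E)² / E
  disc-shaped: (690 − 749.8125)² / 749.8125 = 4.7712
  spherical: (555 − 499.875)² / 499.875 = 6.0791
  elongated: (88 − 83.3125)² / 83.3125 = 0.2637
χ² = 4.7712 + 6.0791 + 0.2637 = 11.114
Degrees of freedom = 3 − 1 = 2; critical value at α = 0.1 is 4.605.
Since 11.114 > 4.605, we reject the null hypothesis — the data do not fit the 9:6:1 ratio.

11.114; not consistent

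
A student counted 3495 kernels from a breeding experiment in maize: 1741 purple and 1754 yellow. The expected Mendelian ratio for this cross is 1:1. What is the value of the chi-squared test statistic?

The 1:1 ratio has 2 parts, so with N = 3495 the expected counts are:
  purple: 3495 × 1/2 = 1747.5
  yellow: 3495 × 1/2 = 1747.5
χ² = Σ (O − E)² / E
  purple: (1741 − 1747.5)² / 1747.5 = 0.0242
  yellow: (1754 − 1747.5)² / 1747.5 = 0.0242
χ² = 0.0242 + 0.0242 = 0.0484 ≈ 0.048

0.048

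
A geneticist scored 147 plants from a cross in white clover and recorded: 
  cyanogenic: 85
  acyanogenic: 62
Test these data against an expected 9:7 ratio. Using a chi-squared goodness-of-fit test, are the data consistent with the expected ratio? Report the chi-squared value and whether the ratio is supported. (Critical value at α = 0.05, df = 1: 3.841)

The 9:7 ratio has 16 parts, so with N = 147 the expected counts are:
  cyanogenic: 147 × 9/16 = 82.6875
  acyanogenic: 147 × 7/16 = 64.3125
χ² = Σ (O − E)² / E
  cyanogenic: (85 − 82.6875)² / 82.6875 = 0.0647
  acyanogenic: (62 − 64.3125)² / 64.3125 = 0.0832
χ² = 0.0647 + 0.0832 = 0.1479 ≈ 0.148
Degrees of freedom = 2 − 1 = 1; critical value at α = 0.05 is 3.841.
Since 0.148 < 3.841, we fail to reject the null hypothesis — the data are consistent with the 9:7 ratio.

0.148; consistent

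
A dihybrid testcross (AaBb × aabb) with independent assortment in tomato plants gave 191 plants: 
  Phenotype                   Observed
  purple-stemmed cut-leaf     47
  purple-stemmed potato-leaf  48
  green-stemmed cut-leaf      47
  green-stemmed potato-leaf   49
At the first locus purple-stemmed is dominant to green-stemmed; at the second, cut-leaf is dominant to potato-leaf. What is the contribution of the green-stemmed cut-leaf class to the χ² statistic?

0.012

A dihybrid testcross with independent assortment gives a 1:1:1:1 ratio.
Under the 1:1:1:1 hypothesis (Σ ratio = 4, N = 191):
  purple-stemmed cut-leaf: 191 × 1/4 = 47.75
  purple-stemmed potato-leaf: 191 × 1/4 = 47.75
  green-stemmed cut-leaf: 191 × 1/4 = 47.75
  green-stemmed potato-leaf: 191 × 1/4 = 47.75
Contribution of green-stemmed cut-leaf: (47 − 47.75)² / 47.75 = 0.0118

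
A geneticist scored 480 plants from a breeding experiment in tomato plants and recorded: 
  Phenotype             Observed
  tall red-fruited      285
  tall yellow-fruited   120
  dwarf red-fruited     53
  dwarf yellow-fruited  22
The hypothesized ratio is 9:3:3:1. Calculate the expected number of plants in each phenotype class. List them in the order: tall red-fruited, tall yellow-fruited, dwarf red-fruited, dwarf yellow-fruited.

The 9:3:3:1 ratio has 16 parts, so with N = 480 the expected counts are:
  tall red-fruited: 480 × 9/16 = 270
  tall yellow-fruited: 480 × 3/16 = 90
  dwarf red-fruited: 480 × 3/16 = 90
  dwarf yellow-fruited: 480 × 1/16 = 30

270, 90, 90, 30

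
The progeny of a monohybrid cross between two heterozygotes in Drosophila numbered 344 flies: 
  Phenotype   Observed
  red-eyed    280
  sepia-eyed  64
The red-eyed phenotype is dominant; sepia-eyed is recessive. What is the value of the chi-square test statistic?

For a monohybrid cross between heterozygotes with complete dominance, the expected phenotypic ratio is 3:1.
The 3:1 ratio has 4 parts, so with N = 344 the expected counts are:
  red-eyed: 344 × 3/4 = 258
  sepia-eyed: 344 × 1/4 = 86
χ² = Σ (O − E)² / E
  red-eyed: (280 − 258)² / 258 = 1.8760
  sepia-eyed: (64 − 86)² / 86 = 5.6279
χ² = 1.8760 + 5.6279 = 7.5039 ≈ 7.504

7.504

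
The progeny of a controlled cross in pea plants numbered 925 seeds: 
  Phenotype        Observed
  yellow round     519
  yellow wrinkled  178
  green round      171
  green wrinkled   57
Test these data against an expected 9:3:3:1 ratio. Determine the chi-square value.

0.169

Expected counts for N = 925 under a 9:3:3:1 ratio (total parts = 16):
  yellow round: 925 × 9/16 = 520.3125
  yellow wrinkled: 925 × 3/16 = 173.4375
  green round: 925 × 3/16 = 173.4375
  green wrinkled: 925 × 1/16 = 57.8125
χ² = Σ (O − E)² / E
  yellow round: (519 − 520.3125)² / 520.3125 = 0.0033
  yellow wrinkled: (178 − 173.4375)² / 173.4375 = 0.1200
  green round: (171 − 173.4375)² / 173.4375 = 0.0343
  green wrinkled: (57 − 57.8125)² / 57.8125 = 0.0114
χ² = 0.0033 + 0.1200 + 0.0343 + 0.0114 = 0.169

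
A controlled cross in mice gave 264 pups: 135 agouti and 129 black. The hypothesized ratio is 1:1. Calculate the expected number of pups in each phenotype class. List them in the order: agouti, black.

The 1:1 ratio has 2 parts, so with N = 264 the expected counts are:
  agouti: 264 × 1/2 = 132
  black: 264 × 1/2 = 132

132, 132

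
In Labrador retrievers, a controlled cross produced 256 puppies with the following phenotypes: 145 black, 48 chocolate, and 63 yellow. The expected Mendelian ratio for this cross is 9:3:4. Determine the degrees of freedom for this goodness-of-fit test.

2

A goodness-of-fit test with 3 phenotype classes has df = 3 − 1 = 2.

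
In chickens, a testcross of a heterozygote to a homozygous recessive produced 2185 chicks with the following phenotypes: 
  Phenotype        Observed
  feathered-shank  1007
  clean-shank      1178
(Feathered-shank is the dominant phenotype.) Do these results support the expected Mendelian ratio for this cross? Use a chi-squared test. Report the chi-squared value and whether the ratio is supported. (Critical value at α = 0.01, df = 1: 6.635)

13.383; not consistent

A testcross of a heterozygote (Aa × aa) gives a 1:1 phenotypic ratio.
The 1:1 ratio has 2 parts, so with N = 2185 the expected counts are:
  feathered-shank: 2185 × 1/2 = 1092.5
  clean-shank: 2185 × 1/2 = 1092.5
χ² = Σ (O − E)² / E
  feathered-shank: (1007 − 1092.5)² / 1092.5 = 6.6913
  clean-shank: (1178 − 1092.5)² / 1092.5 = 6.6913
χ² = 6.6913 + 6.6913 = 13.3826 ≈ 13.383
Degrees of freedom = 2 − 1 = 1; critical value at α = 0.01 is 6.635.
Since 13.383 > 6.635, we reject the null hypothesis — the data do not fit the 1:1 ratio.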